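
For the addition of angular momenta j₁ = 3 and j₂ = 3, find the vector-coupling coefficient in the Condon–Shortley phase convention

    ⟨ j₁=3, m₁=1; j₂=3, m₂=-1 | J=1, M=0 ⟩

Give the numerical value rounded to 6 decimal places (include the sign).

triangle: 5!*1!*1!/8! = 120/40320
(j±m)!: 4!*2!*2!*4!*1!*1! = 2304
prefactor² = (2J+1)*Δ*N² = 144/7
  k=1: −1/(1!*4!*1!*1!*0!*0!) = -1/24
  k=2: +1/(2!*3!*0!*0!*1!*1!) = 1/12
Σ = 1/24  ⇒  CG² = 144/7*1/24² = 1/28
CG = +√(1/28) = +0.188982

+√(1/28) ≈ +0.188982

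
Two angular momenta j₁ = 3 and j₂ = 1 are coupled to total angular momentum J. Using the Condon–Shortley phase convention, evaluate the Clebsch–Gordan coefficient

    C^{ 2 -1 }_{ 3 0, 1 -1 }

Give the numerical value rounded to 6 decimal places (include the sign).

j₁+j₂−J=2  J+j₁−j₂=4  J−j₁+j₂=0  j₁+j₂+J+1=7
(j₁±m₁, j₂±m₂, J±M) = (3,3,0,2,1,3)
P² = 144/7
sum k=0..0:
  [0] +1/12 = 1/12
S = 1/12
C² = P²·S² = 1/7 ; C = +0.377964

+0.377964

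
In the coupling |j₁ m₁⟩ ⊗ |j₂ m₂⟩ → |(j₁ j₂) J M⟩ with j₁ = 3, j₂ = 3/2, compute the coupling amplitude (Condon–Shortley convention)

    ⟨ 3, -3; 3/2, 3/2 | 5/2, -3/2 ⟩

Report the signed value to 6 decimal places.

+√(9/28) ≈ +0.566947

triangle: 2!×4!×1!/8! = 48/40320
(j±m)!: 0!×6!×3!×0!×1!×4! = 103680
prefactor² = (2J+1)×Δ×N² = 5184/7
  k=2: +1/(2!×0!×4!×1!×0!×0!) = 1/48
Σ = 1/48  ⇒  CG² = 5184/7×1/48² = 9/28
CG = +√(9/28) = +0.566947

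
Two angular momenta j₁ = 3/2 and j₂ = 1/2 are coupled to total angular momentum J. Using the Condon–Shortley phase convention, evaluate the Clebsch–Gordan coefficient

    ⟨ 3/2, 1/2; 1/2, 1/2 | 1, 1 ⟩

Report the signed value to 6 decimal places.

triangle: 1!×2!×0!/4! = 2/24
(j±m)!: 2!×1!×1!×0!×2!×0! = 4
prefactor² = (2J+1)×Δ×N² = 1
  k=1: −1/(1!×0!×0!×0!×2!×0!) = -1/2
Σ = -1/2  ⇒  CG² = 1×(-1/2)² = 1/4
CG = −√(1/4) = -0.500000

−√(1/4) ≈ -0.500000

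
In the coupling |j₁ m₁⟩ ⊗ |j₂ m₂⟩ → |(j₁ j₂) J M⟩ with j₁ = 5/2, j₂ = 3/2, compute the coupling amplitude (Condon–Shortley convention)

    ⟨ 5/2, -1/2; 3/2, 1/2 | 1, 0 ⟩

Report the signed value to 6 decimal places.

triangle: 3!×2!×0!/6! = 12/720
(j±m)!: 2!×3!×2!×1!×1!×1! = 24
prefactor² = (2J+1)×Δ×N² = 6/5
  k=2: +1/(2!×1!×1!×0!×1!×0!) = 1/2
Σ = 1/2  ⇒  CG² = 6/5×1/2² = 3/10
CG = +√(3/10) = +0.547723

+0.547723  (= +√(3/10))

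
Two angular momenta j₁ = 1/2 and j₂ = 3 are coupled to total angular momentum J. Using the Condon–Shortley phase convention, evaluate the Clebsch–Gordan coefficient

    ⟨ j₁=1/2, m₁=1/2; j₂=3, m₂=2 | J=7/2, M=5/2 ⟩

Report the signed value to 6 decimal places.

+0.925820  (= +√(6/7))

triangle: 0!·1!·6!/8! = 720/40320
(j±m)!: 1!·0!·5!·1!·6!·1! = 86400
prefactor² = (2J+1)·Δ·N² = 86400/7
  k=0: +1/(0!·0!·0!·5!·1!·1!) = 1/120
Σ = 1/120  ⇒  CG² = 86400/7·1/120² = 6/7
CG = +√(6/7) = +0.925820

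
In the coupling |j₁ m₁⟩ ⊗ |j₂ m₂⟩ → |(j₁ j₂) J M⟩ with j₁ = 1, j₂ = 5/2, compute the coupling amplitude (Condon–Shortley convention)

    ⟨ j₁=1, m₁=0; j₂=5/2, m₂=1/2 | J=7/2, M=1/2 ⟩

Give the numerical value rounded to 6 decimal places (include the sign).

j₁+j₂−J=0  J+j₁−j₂=2  J−j₁+j₂=5  j₁+j₂+J+1=8
(j₁±m₁, j₂±m₂, J±M) = (1,1,3,2,4,3)
P² = 576/7
sum k=0..0:
  [0] +1/12 = 1/12
S = 1/12
C² = P²·S² = 4/7 ; C = +0.755929

+0.755929  (= +√(4/7))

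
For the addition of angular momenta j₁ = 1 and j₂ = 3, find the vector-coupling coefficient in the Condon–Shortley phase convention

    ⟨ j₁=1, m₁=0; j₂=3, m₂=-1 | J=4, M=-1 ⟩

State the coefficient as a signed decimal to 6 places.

+√(15/28) = +0.731925

triangle: 0!*2!*6!/9! = 1440/362880
(j±m)!: 1!*1!*2!*4!*3!*5! = 34560
prefactor² = (2J+1)*Δ*N² = 8640/7
  k=0: +1/(0!*0!*1!*2!*1!*4!) = 1/48
Σ = 1/48  ⇒  CG² = 8640/7*1/48² = 15/28
CG = +√(15/28) = +0.731925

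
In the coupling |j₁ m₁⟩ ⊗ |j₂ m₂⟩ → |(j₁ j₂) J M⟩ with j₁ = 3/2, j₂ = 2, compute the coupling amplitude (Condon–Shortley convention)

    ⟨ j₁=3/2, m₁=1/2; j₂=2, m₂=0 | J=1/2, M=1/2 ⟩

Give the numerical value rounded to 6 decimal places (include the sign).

-0.447214  (= −√(1/5))

j₁+j₂−J=3  J+j₁−j₂=0  J−j₁+j₂=1  j₁+j₂+J+1=5
(j₁±m₁, j₂±m₂, J±M) = (2,1,2,2,1,0)
P² = 4/5
sum k=1..1:
  [1] −1/2 = -1/2
S = -1/2
C² = P²·S² = 1/5 ; C = -0.447214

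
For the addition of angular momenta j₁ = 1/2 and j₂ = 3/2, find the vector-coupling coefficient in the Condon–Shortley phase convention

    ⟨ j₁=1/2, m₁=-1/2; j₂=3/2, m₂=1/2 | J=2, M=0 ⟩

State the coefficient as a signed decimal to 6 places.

+0.707107  (= +√(1/2))

j₁+j₂−J=0  J+j₁−j₂=1  J−j₁+j₂=3  j₁+j₂+J+1=5
(j₁±m₁, j₂±m₂, J±M) = (0,1,2,1,2,2)
P² = 2
sum k=0..0:
  [0] +1/2 = 1/2
S = 1/2
C² = P²·S² = 1/2 ; C = +0.707107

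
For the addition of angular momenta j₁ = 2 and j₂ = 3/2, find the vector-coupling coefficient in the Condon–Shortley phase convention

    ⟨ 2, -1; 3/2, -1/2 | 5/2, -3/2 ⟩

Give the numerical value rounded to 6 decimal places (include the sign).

√[6·1!3!2!/7! · 1!3!1!2!1!4!] = √(144/35)
  +(−1)^0/∏(0,1,3,1,0,1)! = 1/6  (running 1/6)
  +(−1)^1/∏(1,0,2,0,1,2)! = -1/4  (running -1/12)
⟨..|..⟩ = √(144/35)·(-1/12) = -0.169031

-0.169031  (= −√(1/35))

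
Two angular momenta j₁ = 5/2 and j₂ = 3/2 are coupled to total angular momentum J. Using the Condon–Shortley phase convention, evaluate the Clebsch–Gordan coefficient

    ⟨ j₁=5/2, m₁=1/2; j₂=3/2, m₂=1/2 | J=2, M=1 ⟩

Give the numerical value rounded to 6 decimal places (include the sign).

-0.545545  (= −√(25/84))

j₁+j₂−J=2  J+j₁−j₂=3  J−j₁+j₂=1  j₁+j₂+J+1=7
(j₁±m₁, j₂±m₂, J±M) = (3,2,2,1,3,1)
P² = 12/7
sum k=1..2:
  [1] −1/2 = -1/2
  [2] +1/12 = 1/12
S = -5/12
C² = P²·S² = 25/84 ; C = -0.545545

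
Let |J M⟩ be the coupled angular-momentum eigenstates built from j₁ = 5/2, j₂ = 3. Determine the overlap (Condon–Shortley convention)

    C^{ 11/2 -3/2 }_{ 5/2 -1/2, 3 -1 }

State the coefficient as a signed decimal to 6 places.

√[12·0!5!6!/12! · 2!3!2!4!4!7!] = √(1658880/11)
  +(−1)^0/∏(0,0,3,2,2,4)! = 1/576  (running 1/576)
⟨..|..⟩ = √(1658880/11)·(1/576) = +0.674200

+0.674200  (= +√(5/11))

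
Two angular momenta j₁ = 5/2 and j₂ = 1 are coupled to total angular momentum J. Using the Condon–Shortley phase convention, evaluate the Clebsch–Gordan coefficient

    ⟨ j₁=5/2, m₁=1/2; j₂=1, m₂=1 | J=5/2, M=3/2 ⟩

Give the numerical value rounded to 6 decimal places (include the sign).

√[6·1!4!1!/7! · 3!2!2!0!4!1!] = √(576/35)
  +(−1)^1/∏(1,0,1,1,3,0)! = -1/6  (running -1/6)
⟨..|..⟩ = √(576/35)·(-1/6) = -0.676123

−√(16/35) = -0.676123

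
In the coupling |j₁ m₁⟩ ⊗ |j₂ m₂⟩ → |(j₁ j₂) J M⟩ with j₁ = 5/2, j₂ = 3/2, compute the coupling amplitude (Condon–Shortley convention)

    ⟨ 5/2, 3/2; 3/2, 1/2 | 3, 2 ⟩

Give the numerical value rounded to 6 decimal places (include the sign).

+√(1/12) ≈ +0.288675

triangle: 1!×4!×2!/8! = 48/40320
(j±m)!: 4!×1!×2!×1!×5!×1! = 5760
prefactor² = (2J+1)×Δ×N² = 48
  k=0: +1/(0!×1!×1!×2!×3!×0!) = 1/12
  k=1: −1/(1!×0!×0!×1!×4!×1!) = -1/24
Σ = 1/24  ⇒  CG² = 48×1/24² = 1/12
CG = +√(1/12) = +0.288675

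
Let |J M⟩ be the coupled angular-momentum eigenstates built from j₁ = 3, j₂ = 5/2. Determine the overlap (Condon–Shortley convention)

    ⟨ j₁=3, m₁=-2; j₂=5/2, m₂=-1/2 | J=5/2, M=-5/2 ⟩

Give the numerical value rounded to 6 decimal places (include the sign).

triangle: 3!·3!·2!/9! = 72/362880
(j±m)!: 1!·5!·2!·3!·0!·5! = 172800
prefactor² = (2J+1)·Δ·N² = 1440/7
  k=2: +1/(2!·1!·3!·0!·0!·2!) = 1/24
Σ = 1/24  ⇒  CG² = 1440/7·1/24² = 5/14
CG = +√(5/14) = +0.597614

+√(5/14) = +0.597614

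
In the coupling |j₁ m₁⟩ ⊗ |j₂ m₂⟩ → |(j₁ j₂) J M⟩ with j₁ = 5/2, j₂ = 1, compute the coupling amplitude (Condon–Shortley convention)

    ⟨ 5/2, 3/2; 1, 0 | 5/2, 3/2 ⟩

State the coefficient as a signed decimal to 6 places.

+0.507093  (= +√(9/35))

triangle: 1!×4!×1!/7! = 24/5040
(j±m)!: 4!×1!×1!×1!×4!×1! = 576
prefactor² = (2J+1)×Δ×N² = 576/35
  k=0: +1/(0!×1!×1!×1!×3!×0!) = 1/6
  k=1: −1/(1!×0!×0!×0!×4!×1!) = -1/24
Σ = 1/8  ⇒  CG² = 576/35×1/8² = 9/35
CG = +√(9/35) = +0.507093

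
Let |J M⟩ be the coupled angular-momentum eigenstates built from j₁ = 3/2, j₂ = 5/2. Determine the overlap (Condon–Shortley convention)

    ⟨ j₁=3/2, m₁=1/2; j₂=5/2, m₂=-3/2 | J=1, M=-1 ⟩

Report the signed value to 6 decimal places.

triangle: 3!*0!*2!/6! = 12/720
(j±m)!: 2!*1!*1!*4!*0!*2! = 96
prefactor² = (2J+1)*Δ*N² = 24/5
  k=1: −1/(1!*2!*0!*0!*0!*2!) = -1/4
Σ = -1/4  ⇒  CG² = 24/5*(-1/4)² = 3/10
CG = −√(3/10) = -0.547723

-0.547723  (= −√(3/10))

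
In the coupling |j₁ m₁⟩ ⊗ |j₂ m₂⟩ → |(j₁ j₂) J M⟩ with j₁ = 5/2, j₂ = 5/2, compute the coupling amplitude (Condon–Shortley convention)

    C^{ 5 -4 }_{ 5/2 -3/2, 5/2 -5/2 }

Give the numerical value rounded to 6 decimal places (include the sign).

+0.707107  (= +√(1/2))

j₁+j₂−J=0  J+j₁−j₂=5  J−j₁+j₂=5  j₁+j₂+J+1=11
(j₁±m₁, j₂±m₂, J±M) = (1,4,0,5,1,9)
P² = 4147200
sum k=0..0:
  [0] +1/2880 = 1/2880
S = 1/2880
C² = P²·S² = 1/2 ; C = +0.707107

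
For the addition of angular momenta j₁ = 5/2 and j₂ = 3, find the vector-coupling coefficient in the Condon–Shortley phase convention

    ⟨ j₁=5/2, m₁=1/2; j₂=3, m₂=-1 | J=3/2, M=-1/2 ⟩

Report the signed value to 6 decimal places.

j₁+j₂−J=4  J+j₁−j₂=1  J−j₁+j₂=2  j₁+j₂+J+1=8
(j₁±m₁, j₂±m₂, J±M) = (3,2,2,4,1,2)
P² = 192/35
sum k=1..2:
  [1] −1/6 = -1/6
  [2] +1/8 = 1/8
S = -1/24
C² = P²·S² = 1/105 ; C = -0.097590

-0.097590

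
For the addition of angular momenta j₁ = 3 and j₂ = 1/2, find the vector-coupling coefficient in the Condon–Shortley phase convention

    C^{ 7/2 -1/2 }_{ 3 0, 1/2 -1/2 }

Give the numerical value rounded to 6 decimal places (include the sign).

√[8·0!6!1!/8! · 3!3!0!1!3!4!] = √(5184/7)
  +(−1)^0/∏(0,0,3,0,3,1)! = 1/36  (running 1/36)
⟨..|..⟩ = √(5184/7)·(1/36) = +0.755929

+√(4/7) = +0.755929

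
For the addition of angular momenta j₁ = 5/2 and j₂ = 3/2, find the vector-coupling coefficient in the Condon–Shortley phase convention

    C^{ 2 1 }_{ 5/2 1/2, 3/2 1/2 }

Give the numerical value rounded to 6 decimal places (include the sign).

j₁+j₂−J=2  J+j₁−j₂=3  J−j₁+j₂=1  j₁+j₂+J+1=7
(j₁±m₁, j₂±m₂, J±M) = (3,2,2,1,3,1)
P² = 12/7
sum k=1..2:
  [1] −1/2 = -1/2
  [2] +1/12 = 1/12
S = -5/12
C² = P²·S² = 25/84 ; C = -0.545545

-0.545545  (= −√(25/84))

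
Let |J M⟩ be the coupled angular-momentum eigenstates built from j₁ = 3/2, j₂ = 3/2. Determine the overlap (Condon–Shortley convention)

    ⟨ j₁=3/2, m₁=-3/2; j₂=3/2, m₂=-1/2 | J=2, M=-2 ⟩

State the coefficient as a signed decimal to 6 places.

-0.707107

triangle: 1!*2!*2!/6! = 4/720
(j±m)!: 0!*3!*1!*2!*0!*4! = 288
prefactor² = (2J+1)*Δ*N² = 8
  k=1: −1/(1!*0!*2!*0!*0!*2!) = -1/4
Σ = -1/4  ⇒  CG² = 8*(-1/4)² = 1/2
CG = −√(1/2) = -0.707107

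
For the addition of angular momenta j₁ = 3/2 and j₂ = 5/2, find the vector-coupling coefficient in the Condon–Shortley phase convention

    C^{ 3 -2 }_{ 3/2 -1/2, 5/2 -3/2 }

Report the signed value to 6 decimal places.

+0.288675  (= +√(1/12))

j₁+j₂−J=1  J+j₁−j₂=2  J−j₁+j₂=4  j₁+j₂+J+1=8
(j₁±m₁, j₂±m₂, J±M) = (1,2,1,4,1,5)
P² = 48
sum k=0..1:
  [0] +1/12 = 1/12
  [1] −1/24 = -1/24
S = 1/24
C² = P²·S² = 1/12 ; C = +0.288675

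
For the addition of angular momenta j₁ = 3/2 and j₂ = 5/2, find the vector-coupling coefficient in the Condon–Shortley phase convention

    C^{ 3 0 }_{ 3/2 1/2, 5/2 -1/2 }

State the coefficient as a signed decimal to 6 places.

√[7·1!2!4!/8! · 2!1!2!3!3!3!] = √(36/5)
  +(−1)^0/∏(0,1,1,2,1,2)! = 1/4  (running 1/4)
  +(−1)^1/∏(1,0,0,1,2,3)! = -1/12  (running 1/6)
⟨..|..⟩ = √(36/5)·(1/6) = +0.447214

+√(1/5) = +0.447214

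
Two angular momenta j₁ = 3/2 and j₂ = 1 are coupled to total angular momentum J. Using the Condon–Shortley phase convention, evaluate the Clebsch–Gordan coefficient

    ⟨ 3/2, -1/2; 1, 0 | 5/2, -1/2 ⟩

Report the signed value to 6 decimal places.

+√(3/5) = +0.774597

triangle: 0!*3!*2!/6! = 12/720
(j±m)!: 1!*2!*1!*1!*2!*3! = 24
prefactor² = (2J+1)*Δ*N² = 12/5
  k=0: +1/(0!*0!*2!*1!*1!*1!) = 1/2
Σ = 1/2  ⇒  CG² = 12/5*1/2² = 3/5
CG = +√(3/5) = +0.774597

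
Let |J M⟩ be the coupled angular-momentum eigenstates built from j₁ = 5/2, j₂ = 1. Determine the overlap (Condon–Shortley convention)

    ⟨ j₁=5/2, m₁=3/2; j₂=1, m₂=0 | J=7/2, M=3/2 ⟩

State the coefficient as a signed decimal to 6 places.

+√(10/21) ≈ +0.690066

j₁+j₂−J=0  J+j₁−j₂=5  J−j₁+j₂=2  j₁+j₂+J+1=8
(j₁±m₁, j₂±m₂, J±M) = (4,1,1,1,5,2)
P² = 1920/7
sum k=0..0:
  [0] +1/24 = 1/24
S = 1/24
C² = P²·S² = 10/21 ; C = +0.690066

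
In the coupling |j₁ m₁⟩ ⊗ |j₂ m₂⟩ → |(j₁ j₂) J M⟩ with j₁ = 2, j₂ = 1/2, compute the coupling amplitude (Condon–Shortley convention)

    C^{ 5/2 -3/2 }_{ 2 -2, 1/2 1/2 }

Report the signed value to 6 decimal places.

j₁+j₂−J=0  J+j₁−j₂=4  J−j₁+j₂=1  j₁+j₂+J+1=6
(j₁±m₁, j₂±m₂, J±M) = (0,4,1,0,1,4)
P² = 576/5
sum k=0..0:
  [0] +1/24 = 1/24
S = 1/24
C² = P²·S² = 1/5 ; C = +0.447214

+√(1/5) ≈ +0.447214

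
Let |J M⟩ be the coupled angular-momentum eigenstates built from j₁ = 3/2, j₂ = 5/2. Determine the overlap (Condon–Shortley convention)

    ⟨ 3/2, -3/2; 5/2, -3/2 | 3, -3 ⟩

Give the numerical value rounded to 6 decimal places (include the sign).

√[7·1!2!4!/8! · 0!3!1!4!0!6!] = √(864)
  +(−1)^1/∏(1,0,2,0,0,4)! = -1/48  (running -1/48)
⟨..|..⟩ = √(864)·(-1/48) = -0.612372

−√(3/8) = -0.612372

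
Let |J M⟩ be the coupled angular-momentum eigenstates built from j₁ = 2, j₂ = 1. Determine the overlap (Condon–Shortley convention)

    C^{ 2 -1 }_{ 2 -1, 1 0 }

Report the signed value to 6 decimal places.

−√(1/6) ≈ -0.408248

triangle: 1!*3!*1!/6! = 6/720
(j±m)!: 1!*3!*1!*1!*1!*3! = 36
prefactor² = (2J+1)*Δ*N² = 3/2
  k=0: +1/(0!*1!*3!*1!*0!*0!) = 1/6
  k=1: −1/(1!*0!*2!*0!*1!*1!) = -1/2
Σ = -1/3  ⇒  CG² = 3/2*(-1/3)² = 1/6
CG = −√(1/6) = -0.408248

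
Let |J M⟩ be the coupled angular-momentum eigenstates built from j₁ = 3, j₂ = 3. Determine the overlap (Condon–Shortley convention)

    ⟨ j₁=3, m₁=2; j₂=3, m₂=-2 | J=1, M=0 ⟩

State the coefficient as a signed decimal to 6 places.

√[3·5!1!1!/8! · 5!1!1!5!1!1!] = √(900/7)
  +(−1)^0/∏(0,5,1,1,0,0)! = 1/120  (running 1/120)
  +(−1)^1/∏(1,4,0,0,1,1)! = -1/24  (running -1/30)
⟨..|..⟩ = √(900/7)·(-1/30) = -0.377964

-0.377964  (= −√(1/7))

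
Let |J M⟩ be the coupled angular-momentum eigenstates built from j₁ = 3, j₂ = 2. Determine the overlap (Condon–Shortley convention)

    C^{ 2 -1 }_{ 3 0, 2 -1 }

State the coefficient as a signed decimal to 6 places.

−√(2/7) = -0.534522

j₁+j₂−J=3  J+j₁−j₂=3  J−j₁+j₂=1  j₁+j₂+J+1=8
(j₁±m₁, j₂±m₂, J±M) = (3,3,1,3,1,3)
P² = 81/14
sum k=0..1:
  [0] +1/36 = 1/36
  [1] −1/4 = -1/4
S = -2/9
C² = P²·S² = 2/7 ; C = -0.534522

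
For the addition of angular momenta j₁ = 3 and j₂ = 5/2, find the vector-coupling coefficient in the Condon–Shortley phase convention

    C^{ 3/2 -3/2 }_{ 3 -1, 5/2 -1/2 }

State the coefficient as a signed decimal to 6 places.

+0.507093  (= +√(9/35))

triangle: 4!*2!*1!/8! = 48/40320
(j±m)!: 2!*4!*2!*3!*0!*3! = 3456
prefactor² = (2J+1)*Δ*N² = 576/35
  k=2: +1/(2!*2!*2!*0!*0!*1!) = 1/8
Σ = 1/8  ⇒  CG² = 576/35*1/8² = 9/35
CG = +√(9/35) = +0.507093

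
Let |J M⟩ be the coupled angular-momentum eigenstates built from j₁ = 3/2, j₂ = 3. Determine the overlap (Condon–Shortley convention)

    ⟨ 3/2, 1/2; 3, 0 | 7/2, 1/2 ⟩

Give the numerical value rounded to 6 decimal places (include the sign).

+0.308607  (= +√(2/21))

j₁+j₂−J=1  J+j₁−j₂=2  J−j₁+j₂=5  j₁+j₂+J+1=9
(j₁±m₁, j₂±m₂, J±M) = (2,1,3,3,4,3)
P² = 384/7
sum k=0..1:
  [0] +1/12 = 1/12
  [1] −1/24 = -1/24
S = 1/24
C² = P²·S² = 2/21 ; C = +0.308607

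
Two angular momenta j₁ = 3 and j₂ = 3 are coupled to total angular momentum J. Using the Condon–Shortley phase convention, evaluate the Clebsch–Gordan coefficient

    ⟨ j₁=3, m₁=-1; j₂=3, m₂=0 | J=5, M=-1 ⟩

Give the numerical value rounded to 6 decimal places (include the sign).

-0.345033

triangle: 1!×5!×5!/12! = 14400/479001600
(j±m)!: 2!×4!×3!×3!×4!×6! = 29859840
prefactor² = (2J+1)×Δ×N² = 69120/7
  k=0: +1/(0!×1!×4!×3!×1!×2!) = 1/288
  k=1: −1/(1!×0!×3!×2!×2!×3!) = -1/144
Σ = -1/288  ⇒  CG² = 69120/7×(-1/288)² = 5/42
CG = −√(5/42) = -0.345033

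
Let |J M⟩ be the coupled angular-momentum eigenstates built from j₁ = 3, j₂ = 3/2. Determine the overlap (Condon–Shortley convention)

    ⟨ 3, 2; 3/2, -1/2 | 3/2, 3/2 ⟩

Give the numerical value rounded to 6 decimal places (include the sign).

-0.534522

j₁+j₂−J=3  J+j₁−j₂=3  J−j₁+j₂=0  j₁+j₂+J+1=7
(j₁±m₁, j₂±m₂, J±M) = (5,1,1,2,3,0)
P² = 288/7
sum k=1..1:
  [1] −1/12 = -1/12
S = -1/12
C² = P²·S² = 2/7 ; C = -0.534522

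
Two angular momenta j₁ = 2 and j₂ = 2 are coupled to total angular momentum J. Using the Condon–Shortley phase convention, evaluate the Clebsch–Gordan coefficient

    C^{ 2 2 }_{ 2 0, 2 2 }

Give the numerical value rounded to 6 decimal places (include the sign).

j₁+j₂−J=2  J+j₁−j₂=2  J−j₁+j₂=2  j₁+j₂+J+1=7
(j₁±m₁, j₂±m₂, J±M) = (2,2,4,0,4,0)
P² = 128/7
sum k=2..2:
  [2] +1/8 = 1/8
S = 1/8
C² = P²·S² = 2/7 ; C = +0.534522

+0.534522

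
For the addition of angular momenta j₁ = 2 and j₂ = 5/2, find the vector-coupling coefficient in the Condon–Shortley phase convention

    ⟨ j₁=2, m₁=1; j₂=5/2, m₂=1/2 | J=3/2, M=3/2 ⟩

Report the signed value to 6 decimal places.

-0.507093  (= −√(9/35))

j₁+j₂−J=3  J+j₁−j₂=1  J−j₁+j₂=2  j₁+j₂+J+1=7
(j₁±m₁, j₂±m₂, J±M) = (3,1,3,2,3,0)
P² = 144/35
sum k=1..1:
  [1] −1/4 = -1/4
S = -1/4
C² = P²·S² = 9/35 ; C = -0.507093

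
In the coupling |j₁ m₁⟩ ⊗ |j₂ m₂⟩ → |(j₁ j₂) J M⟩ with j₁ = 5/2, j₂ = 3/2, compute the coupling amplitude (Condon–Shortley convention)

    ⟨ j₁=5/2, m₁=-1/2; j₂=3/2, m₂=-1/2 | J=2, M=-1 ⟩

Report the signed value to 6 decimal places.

-0.545545

√[5·2!3!1!/7! · 2!3!1!2!1!3!] = √(12/7)
  +(−1)^0/∏(0,2,3,1,0,0)! = 1/12  (running 1/12)
  +(−1)^1/∏(1,1,2,0,1,1)! = -1/2  (running -5/12)
⟨..|..⟩ = √(12/7)·(-5/12) = -0.545545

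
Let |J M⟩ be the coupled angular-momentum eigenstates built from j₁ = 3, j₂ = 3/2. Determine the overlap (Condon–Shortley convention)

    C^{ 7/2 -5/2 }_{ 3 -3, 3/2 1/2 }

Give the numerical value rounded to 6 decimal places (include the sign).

triangle: 1!*5!*2!/9! = 240/362880
(j±m)!: 0!*6!*2!*1!*1!*6! = 1036800
prefactor² = (2J+1)*Δ*N² = 38400/7
  k=1: −1/(1!*0!*5!*1!*0!*1!) = -1/120
Σ = -1/120  ⇒  CG² = 38400/7*(-1/120)² = 8/21
CG = −√(8/21) = -0.617213

-0.617213  (= −√(8/21))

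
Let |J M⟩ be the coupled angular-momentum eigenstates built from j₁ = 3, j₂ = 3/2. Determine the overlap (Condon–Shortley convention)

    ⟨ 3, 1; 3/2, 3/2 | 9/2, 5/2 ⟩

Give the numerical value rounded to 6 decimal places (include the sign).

j₁+j₂−J=0  J+j₁−j₂=6  J−j₁+j₂=3  j₁+j₂+J+1=10
(j₁±m₁, j₂±m₂, J±M) = (4,2,3,0,7,2)
P² = 34560
sum k=0..0:
  [0] +1/288 = 1/288
S = 1/288
C² = P²·S² = 5/12 ; C = +0.645497

+0.645497  (= +√(5/12))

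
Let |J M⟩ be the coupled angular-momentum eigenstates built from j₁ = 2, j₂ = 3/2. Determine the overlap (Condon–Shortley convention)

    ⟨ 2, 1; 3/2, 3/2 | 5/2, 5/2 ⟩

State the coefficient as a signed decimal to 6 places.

√[6·1!3!2!/7! · 3!1!3!0!5!0!] = √(432/7)
  +(−1)^1/∏(1,0,0,2,3,0)! = -1/12  (running -1/12)
⟨..|..⟩ = √(432/7)·(-1/12) = -0.654654

-0.654654  (= −√(3/7))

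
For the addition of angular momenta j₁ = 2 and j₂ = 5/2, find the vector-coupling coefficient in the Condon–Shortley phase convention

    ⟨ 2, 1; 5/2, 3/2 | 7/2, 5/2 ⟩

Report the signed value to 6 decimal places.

triangle: 1!×3!×4!/9! = 144/362880
(j±m)!: 3!×1!×4!×1!×6!×1! = 103680
prefactor² = (2J+1)×Δ×N² = 2304/7
  k=0: +1/(0!×1!×1!×4!×2!×0!) = 1/48
  k=1: −1/(1!×0!×0!×3!×3!×1!) = -1/36
Σ = -1/144  ⇒  CG² = 2304/7×(-1/144)² = 1/63
CG = −√(1/63) = -0.125988

−√(1/63) ≈ -0.125988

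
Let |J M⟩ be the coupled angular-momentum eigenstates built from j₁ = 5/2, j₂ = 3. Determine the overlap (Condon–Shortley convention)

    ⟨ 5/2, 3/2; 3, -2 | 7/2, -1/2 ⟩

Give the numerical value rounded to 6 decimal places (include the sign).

triangle: 2!*3!*4!/10! = 288/3628800
(j±m)!: 4!*1!*1!*5!*3!*4! = 414720
prefactor² = (2J+1)*Δ*N² = 9216/35
  k=0: +1/(0!*2!*1!*1!*2!*3!) = 1/24
  k=1: −1/(1!*1!*0!*0!*3!*4!) = -1/144
Σ = 5/144  ⇒  CG² = 9216/35*5/144² = 20/63
CG = +√(20/63) = +0.563436

+√(20/63) ≈ +0.563436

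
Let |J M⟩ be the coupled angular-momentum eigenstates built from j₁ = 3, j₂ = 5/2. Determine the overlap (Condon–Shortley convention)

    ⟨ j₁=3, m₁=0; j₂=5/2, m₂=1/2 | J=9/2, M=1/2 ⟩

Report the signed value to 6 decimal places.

j₁+j₂−J=1  J+j₁−j₂=5  J−j₁+j₂=4  j₁+j₂+J+1=11
(j₁±m₁, j₂±m₂, J±M) = (3,3,3,2,5,4)
P² = 69120/77
sum k=0..1:
  [0] +1/72 = 1/72
  [1] −1/48 = -1/48
S = -1/144
C² = P²·S² = 10/231 ; C = -0.208063

−√(10/231) ≈ -0.208063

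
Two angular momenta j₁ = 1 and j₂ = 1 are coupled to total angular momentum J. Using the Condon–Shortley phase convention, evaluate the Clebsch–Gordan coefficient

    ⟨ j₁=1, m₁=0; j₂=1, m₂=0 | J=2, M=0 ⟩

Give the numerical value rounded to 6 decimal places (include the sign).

+0.816497  (= +√(2/3))

√[5·0!2!2!/5! · 1!1!1!1!2!2!] = √(2/3)
  +(−1)^0/∏(0,0,1,1,1,1)! = 1  (running 1)
⟨..|..⟩ = √(2/3)·(1) = +0.816497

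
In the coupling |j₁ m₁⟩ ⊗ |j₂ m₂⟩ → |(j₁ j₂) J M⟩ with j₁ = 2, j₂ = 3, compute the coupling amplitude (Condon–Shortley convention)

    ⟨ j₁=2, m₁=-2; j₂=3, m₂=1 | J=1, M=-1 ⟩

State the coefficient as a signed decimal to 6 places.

triangle: 4!*0!*2!/7! = 48/5040
(j±m)!: 0!*4!*4!*2!*0!*2! = 2304
prefactor² = (2J+1)*Δ*N² = 2304/35
  k=4: +1/(4!*0!*0!*0!*0!*2!) = 1/48
Σ = 1/48  ⇒  CG² = 2304/35*1/48² = 1/35
CG = +√(1/35) = +0.169031

+0.169031  (= +√(1/35))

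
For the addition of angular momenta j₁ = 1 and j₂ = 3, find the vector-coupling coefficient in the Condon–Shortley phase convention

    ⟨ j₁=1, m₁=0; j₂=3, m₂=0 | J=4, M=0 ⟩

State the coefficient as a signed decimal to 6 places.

√[9·0!2!6!/9! · 1!1!3!3!4!4!] = √(5184/7)
  +(−1)^0/∏(0,0,1,3,1,3)! = 1/36  (running 1/36)
⟨..|..⟩ = √(5184/7)·(1/36) = +0.755929

+0.755929  (= +√(4/7))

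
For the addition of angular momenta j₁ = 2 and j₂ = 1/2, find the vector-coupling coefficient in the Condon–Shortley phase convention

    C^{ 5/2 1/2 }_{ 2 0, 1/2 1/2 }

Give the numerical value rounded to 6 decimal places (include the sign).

√[6·0!4!1!/6! · 2!2!1!0!3!2!] = √(48/5)
  +(−1)^0/∏(0,0,2,1,2,0)! = 1/4  (running 1/4)
⟨..|..⟩ = √(48/5)·(1/4) = +0.774597

+0.774597  (= +√(3/5))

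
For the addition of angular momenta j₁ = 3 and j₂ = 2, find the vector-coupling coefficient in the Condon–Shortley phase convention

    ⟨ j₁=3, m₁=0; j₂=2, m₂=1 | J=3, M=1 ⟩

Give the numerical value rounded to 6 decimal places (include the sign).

j₁+j₂−J=2  J+j₁−j₂=4  J−j₁+j₂=2  j₁+j₂+J+1=9
(j₁±m₁, j₂±m₂, J±M) = (3,3,3,1,4,2)
P² = 96/5
sum k=1..2:
  [1] −1/8 = -1/8
  [2] +1/12 = 1/12
S = -1/24
C² = P²·S² = 1/30 ; C = -0.182574

−√(1/30) = -0.182574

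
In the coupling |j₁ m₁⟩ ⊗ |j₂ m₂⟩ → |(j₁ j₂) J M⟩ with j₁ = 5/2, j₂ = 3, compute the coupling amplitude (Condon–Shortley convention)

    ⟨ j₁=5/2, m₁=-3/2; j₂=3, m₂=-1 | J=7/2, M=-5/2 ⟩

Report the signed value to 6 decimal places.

−√(10/63) ≈ -0.398410

√[8·2!3!4!/10! · 1!4!2!4!1!6!] = √(18432/35)
  +(−1)^1/∏(1,1,3,1,0,3)! = -1/36  (running -1/36)
  +(−1)^2/∏(2,0,2,0,1,4)! = 1/96  (running -5/288)
⟨..|..⟩ = √(18432/35)·(-5/288) = -0.398410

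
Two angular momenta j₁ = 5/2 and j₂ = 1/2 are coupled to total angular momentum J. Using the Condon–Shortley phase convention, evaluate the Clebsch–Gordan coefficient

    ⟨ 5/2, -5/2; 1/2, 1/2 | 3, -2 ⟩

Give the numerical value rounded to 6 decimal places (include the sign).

+0.408248

√[7·0!5!1!/7! · 0!5!1!0!1!5!] = √(2400)
  +(−1)^0/∏(0,0,5,1,0,0)! = 1/120  (running 1/120)
⟨..|..⟩ = √(2400)·(1/120) = +0.408248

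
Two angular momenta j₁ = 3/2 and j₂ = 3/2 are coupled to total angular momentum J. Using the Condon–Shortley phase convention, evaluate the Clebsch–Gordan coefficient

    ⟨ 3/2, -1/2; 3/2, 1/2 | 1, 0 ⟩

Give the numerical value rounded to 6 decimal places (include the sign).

-0.223607  (= −√(1/20))

triangle: 2!·1!·1!/5! = 2/120
(j±m)!: 1!·2!·2!·1!·1!·1! = 4
prefactor² = (2J+1)·Δ·N² = 1/5
  k=1: −1/(1!·1!·1!·1!·0!·0!) = -1
  k=2: +1/(2!·0!·0!·0!·1!·1!) = 1/2
Σ = -1/2  ⇒  CG² = 1/5·(-1/2)² = 1/20
CG = −√(1/20) = -0.223607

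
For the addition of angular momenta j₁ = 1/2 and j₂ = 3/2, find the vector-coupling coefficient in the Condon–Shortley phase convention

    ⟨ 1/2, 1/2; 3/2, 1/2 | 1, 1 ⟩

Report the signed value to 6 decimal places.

+0.500000  (= +√(1/4))

j₁+j₂−J=1  J+j₁−j₂=0  J−j₁+j₂=2  j₁+j₂+J+1=4
(j₁±m₁, j₂±m₂, J±M) = (1,0,2,1,2,0)
P² = 1
sum k=0..0:
  [0] +1/2 = 1/2
S = 1/2
C² = P²·S² = 1/4 ; C = +0.500000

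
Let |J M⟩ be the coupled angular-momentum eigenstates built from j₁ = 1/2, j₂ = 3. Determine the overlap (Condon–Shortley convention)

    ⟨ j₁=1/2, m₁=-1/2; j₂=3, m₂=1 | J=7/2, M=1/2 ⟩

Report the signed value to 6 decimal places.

+0.654654  (= +√(3/7))

j₁+j₂−J=0  J+j₁−j₂=1  J−j₁+j₂=6  j₁+j₂+J+1=8
(j₁±m₁, j₂±m₂, J±M) = (0,1,4,2,4,3)
P² = 6912/7
sum k=0..0:
  [0] +1/48 = 1/48
S = 1/48
C² = P²·S² = 3/7 ; C = +0.654654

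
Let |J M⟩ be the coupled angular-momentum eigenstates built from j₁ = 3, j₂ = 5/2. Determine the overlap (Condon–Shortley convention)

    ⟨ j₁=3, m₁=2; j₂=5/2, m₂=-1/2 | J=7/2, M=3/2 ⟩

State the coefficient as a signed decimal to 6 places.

+0.308607  (= +√(2/21))

j₁+j₂−J=2  J+j₁−j₂=4  J−j₁+j₂=3  j₁+j₂+J+1=10
(j₁±m₁, j₂±m₂, J±M) = (5,1,2,3,5,2)
P² = 1536/7
sum k=0..1:
  [0] +1/24 = 1/24
  [1] −1/48 = -1/48
S = 1/48
C² = P²·S² = 2/21 ; C = +0.308607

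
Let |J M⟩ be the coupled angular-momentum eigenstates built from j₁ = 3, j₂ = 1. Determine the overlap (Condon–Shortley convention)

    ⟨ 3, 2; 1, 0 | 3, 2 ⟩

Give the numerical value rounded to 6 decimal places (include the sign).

+√(1/3) = +0.577350

√[7·1!5!1!/8! · 5!1!1!1!5!1!] = √(300)
  +(−1)^0/∏(0,1,1,1,4,0)! = 1/24  (running 1/24)
  +(−1)^1/∏(1,0,0,0,5,1)! = -1/120  (running 1/30)
⟨..|..⟩ = √(300)·(1/30) = +0.577350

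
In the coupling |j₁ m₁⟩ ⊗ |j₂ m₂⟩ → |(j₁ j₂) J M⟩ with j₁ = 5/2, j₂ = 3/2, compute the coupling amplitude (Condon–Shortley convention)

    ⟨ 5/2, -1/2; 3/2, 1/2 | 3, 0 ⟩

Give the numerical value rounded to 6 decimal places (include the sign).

triangle: 1!*4!*2!/8! = 48/40320
(j±m)!: 2!*3!*2!*1!*3!*3! = 864
prefactor² = (2J+1)*Δ*N² = 36/5
  k=0: +1/(0!*1!*3!*2!*1!*0!) = 1/12
  k=1: −1/(1!*0!*2!*1!*2!*1!) = -1/4
Σ = -1/6  ⇒  CG² = 36/5*(-1/6)² = 1/5
CG = −√(1/5) = -0.447214

−√(1/5) ≈ -0.447214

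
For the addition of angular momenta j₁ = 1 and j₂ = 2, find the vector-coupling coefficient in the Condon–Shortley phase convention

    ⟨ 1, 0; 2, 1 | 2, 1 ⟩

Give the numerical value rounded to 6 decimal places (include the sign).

j₁+j₂−J=1  J+j₁−j₂=1  J−j₁+j₂=3  j₁+j₂+J+1=6
(j₁±m₁, j₂±m₂, J±M) = (1,1,3,1,3,1)
P² = 3/2
sum k=0..1:
  [0] +1/6 = 1/6
  [1] −1/2 = -1/2
S = -1/3
C² = P²·S² = 1/6 ; C = -0.408248

−√(1/6) = -0.408248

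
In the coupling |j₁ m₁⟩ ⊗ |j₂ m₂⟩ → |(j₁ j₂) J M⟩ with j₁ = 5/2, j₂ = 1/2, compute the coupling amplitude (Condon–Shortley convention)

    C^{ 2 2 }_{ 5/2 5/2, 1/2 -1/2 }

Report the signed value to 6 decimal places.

+0.912871

triangle: 1!·4!·0!/6! = 24/720
(j±m)!: 5!·0!·0!·1!·4!·0! = 2880
prefactor² = (2J+1)·Δ·N² = 480
  k=0: +1/(0!·1!·0!·0!·4!·0!) = 1/24
Σ = 1/24  ⇒  CG² = 480·1/24² = 5/6
CG = +√(5/6) = +0.912871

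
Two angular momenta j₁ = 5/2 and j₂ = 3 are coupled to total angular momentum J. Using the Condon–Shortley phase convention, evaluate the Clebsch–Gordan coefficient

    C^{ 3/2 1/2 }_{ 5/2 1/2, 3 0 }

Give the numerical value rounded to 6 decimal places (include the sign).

triangle: 4!×1!×2!/8! = 48/40320
(j±m)!: 3!×2!×3!×3!×2!×1! = 864
prefactor² = (2J+1)×Δ×N² = 144/35
  k=1: −1/(1!×3!×1!×2!×0!×0!) = -1/12
  k=2: +1/(2!×2!×0!×1!×1!×1!) = 1/4
Σ = 1/6  ⇒  CG² = 144/35×1/6² = 4/35
CG = +√(4/35) = +0.338062

+√(4/35) ≈ +0.338062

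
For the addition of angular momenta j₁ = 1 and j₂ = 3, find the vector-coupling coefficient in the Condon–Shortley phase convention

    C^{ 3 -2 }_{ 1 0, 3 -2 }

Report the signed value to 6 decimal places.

√[7·1!1!5!/8! · 1!1!1!5!1!5!] = √(300)
  +(−1)^0/∏(0,1,1,1,0,4)! = 1/24  (running 1/24)
  +(−1)^1/∏(1,0,0,0,1,5)! = -1/120  (running 1/30)
⟨..|..⟩ = √(300)·(1/30) = +0.577350

+0.577350  (= +√(1/3))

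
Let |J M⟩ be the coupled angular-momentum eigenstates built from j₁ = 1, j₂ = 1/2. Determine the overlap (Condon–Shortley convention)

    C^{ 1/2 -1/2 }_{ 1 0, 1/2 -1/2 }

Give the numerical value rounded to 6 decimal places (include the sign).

+0.577350

triangle: 1!*1!*0!/3! = 1/6
(j±m)!: 1!*1!*0!*1!*0!*1! = 1
prefactor² = (2J+1)*Δ*N² = 1/3
  k=0: +1/(0!*1!*1!*0!*0!*0!) = 1
Σ = 1  ⇒  CG² = 1/3*1² = 1/3
CG = +√(1/3) = +0.577350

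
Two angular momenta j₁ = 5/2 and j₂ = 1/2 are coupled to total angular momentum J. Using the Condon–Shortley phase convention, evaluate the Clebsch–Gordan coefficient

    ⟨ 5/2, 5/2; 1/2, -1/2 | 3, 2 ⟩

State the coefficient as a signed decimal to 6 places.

+0.408248

j₁+j₂−J=0  J+j₁−j₂=5  J−j₁+j₂=1  j₁+j₂+J+1=7
(j₁±m₁, j₂±m₂, J±M) = (5,0,0,1,5,1)
P² = 2400
sum k=0..0:
  [0] +1/120 = 1/120
S = 1/120
C² = P²·S² = 1/6 ; C = +0.408248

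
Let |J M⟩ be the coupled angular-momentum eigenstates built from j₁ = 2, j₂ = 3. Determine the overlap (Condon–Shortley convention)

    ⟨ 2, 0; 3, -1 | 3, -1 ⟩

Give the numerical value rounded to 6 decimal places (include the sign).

-0.387298

√[7·2!2!4!/9! · 2!2!2!4!2!4!] = √(256/15)
  +(−1)^0/∏(0,2,2,2,0,2)! = 1/16  (running 1/16)
  +(−1)^1/∏(1,1,1,1,1,3)! = -1/6  (running -5/48)
  +(−1)^2/∏(2,0,0,0,2,4)! = 1/96  (running -3/32)
⟨..|..⟩ = √(256/15)·(-3/32) = -0.387298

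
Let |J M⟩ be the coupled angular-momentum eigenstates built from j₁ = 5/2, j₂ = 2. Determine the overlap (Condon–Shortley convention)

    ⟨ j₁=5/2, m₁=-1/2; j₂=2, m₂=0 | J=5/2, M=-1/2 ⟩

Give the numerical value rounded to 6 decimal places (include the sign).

triangle: 2!·3!·2!/8! = 24/40320
(j±m)!: 2!·3!·2!·2!·2!·3! = 576
prefactor² = (2J+1)·Δ·N² = 72/35
  k=0: +1/(0!·2!·3!·2!·0!·0!) = 1/24
  k=1: −1/(1!·1!·2!·1!·1!·1!) = -1/2
  k=2: +1/(2!·0!·1!·0!·2!·2!) = 1/8
Σ = -1/3  ⇒  CG² = 72/35·(-1/3)² = 8/35
CG = −√(8/35) = -0.478091

−√(8/35) = -0.478091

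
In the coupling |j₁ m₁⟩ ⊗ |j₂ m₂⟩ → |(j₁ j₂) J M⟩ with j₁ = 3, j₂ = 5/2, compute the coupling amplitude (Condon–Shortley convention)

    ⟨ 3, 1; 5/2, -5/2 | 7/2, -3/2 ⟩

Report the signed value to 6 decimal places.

triangle: 2!*4!*3!/10! = 288/3628800
(j±m)!: 4!*2!*0!*5!*2!*5! = 1382400
prefactor² = (2J+1)*Δ*N² = 6144/7
  k=0: +1/(0!*2!*2!*0!*2!*3!) = 1/48
Σ = 1/48  ⇒  CG² = 6144/7*1/48² = 8/21
CG = +√(8/21) = +0.617213

+0.617213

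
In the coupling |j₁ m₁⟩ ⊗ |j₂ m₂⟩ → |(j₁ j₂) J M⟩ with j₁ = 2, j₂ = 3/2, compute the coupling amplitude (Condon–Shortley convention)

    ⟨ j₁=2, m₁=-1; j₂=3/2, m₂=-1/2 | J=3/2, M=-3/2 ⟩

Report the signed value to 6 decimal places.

-0.632456

triangle: 2!*2!*1!/6! = 4/720
(j±m)!: 1!*3!*1!*2!*0!*3! = 72
prefactor² = (2J+1)*Δ*N² = 8/5
  k=1: −1/(1!*1!*2!*0!*0!*1!) = -1/2
Σ = -1/2  ⇒  CG² = 8/5*(-1/2)² = 2/5
CG = −√(2/5) = -0.632456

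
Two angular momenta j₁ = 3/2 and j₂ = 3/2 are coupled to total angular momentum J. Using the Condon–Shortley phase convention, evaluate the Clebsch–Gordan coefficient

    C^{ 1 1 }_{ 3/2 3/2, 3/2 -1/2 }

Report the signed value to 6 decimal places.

+√(3/10) ≈ +0.547723

√[3·2!1!1!/5! · 3!0!1!2!2!0!] = √(6/5)
  +(−1)^0/∏(0,2,0,1,1,0)! = 1/2  (running 1/2)
⟨..|..⟩ = √(6/5)·(1/2) = +0.547723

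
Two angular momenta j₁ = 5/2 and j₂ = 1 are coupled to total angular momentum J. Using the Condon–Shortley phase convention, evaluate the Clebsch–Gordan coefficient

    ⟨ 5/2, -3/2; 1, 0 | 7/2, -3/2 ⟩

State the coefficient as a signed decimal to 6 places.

√[8·0!5!2!/8! · 1!4!1!1!2!5!] = √(1920/7)
  +(−1)^0/∏(0,0,4,1,1,1)! = 1/24  (running 1/24)
⟨..|..⟩ = √(1920/7)·(1/24) = +0.690066

+√(10/21) = +0.690066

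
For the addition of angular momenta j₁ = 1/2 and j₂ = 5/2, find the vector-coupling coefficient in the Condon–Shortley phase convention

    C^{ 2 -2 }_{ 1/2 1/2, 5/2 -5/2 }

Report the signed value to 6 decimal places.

j₁+j₂−J=1  J+j₁−j₂=0  J−j₁+j₂=4  j₁+j₂+J+1=6
(j₁±m₁, j₂±m₂, J±M) = (1,0,0,5,0,4)
P² = 480
sum k=0..0:
  [0] +1/24 = 1/24
S = 1/24
C² = P²·S² = 5/6 ; C = +0.912871

+√(5/6) = +0.912871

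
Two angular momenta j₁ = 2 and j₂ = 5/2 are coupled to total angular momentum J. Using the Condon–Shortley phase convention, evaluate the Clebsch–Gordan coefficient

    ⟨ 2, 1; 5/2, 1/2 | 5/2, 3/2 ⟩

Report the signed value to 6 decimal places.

√[6·2!2!3!/8! · 3!1!3!2!4!1!] = √(216/35)
  +(−1)^0/∏(0,2,1,3,1,0)! = 1/12  (running 1/12)
  +(−1)^1/∏(1,1,0,2,2,1)! = -1/4  (running -1/6)
⟨..|..⟩ = √(216/35)·(-1/6) = -0.414039

−√(6/35) ≈ -0.414039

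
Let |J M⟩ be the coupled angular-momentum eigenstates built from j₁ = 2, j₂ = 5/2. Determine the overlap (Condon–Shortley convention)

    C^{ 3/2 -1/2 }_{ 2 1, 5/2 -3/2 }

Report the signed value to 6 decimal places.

−√(2/105) ≈ -0.138013

j₁+j₂−J=3  J+j₁−j₂=1  J−j₁+j₂=2  j₁+j₂+J+1=7
(j₁±m₁, j₂±m₂, J±M) = (3,1,1,4,1,2)
P² = 96/35
sum k=0..1:
  [0] +1/6 = 1/6
  [1] −1/4 = -1/4
S = -1/12
C² = P²·S² = 2/105 ; C = -0.138013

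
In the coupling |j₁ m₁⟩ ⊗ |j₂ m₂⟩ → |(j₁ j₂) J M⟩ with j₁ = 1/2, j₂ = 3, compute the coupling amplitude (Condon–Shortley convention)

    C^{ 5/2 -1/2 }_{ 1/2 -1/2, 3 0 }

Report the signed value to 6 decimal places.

-0.654654

√[6·1!0!5!/7! · 0!1!3!3!2!3!] = √(432/7)
  +(−1)^1/∏(1,0,0,2,0,3)! = -1/12  (running -1/12)
⟨..|..⟩ = √(432/7)·(-1/12) = -0.654654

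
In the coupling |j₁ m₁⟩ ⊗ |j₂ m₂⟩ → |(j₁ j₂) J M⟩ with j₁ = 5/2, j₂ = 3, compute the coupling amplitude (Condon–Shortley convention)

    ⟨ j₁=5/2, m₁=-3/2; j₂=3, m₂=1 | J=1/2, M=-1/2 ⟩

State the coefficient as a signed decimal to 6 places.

√[2·5!0!1!/7! · 1!4!4!2!0!1!] = √(384/7)
  +(−1)^4/∏(4,1,0,0,0,1)! = 1/24  (running 1/24)
⟨..|..⟩ = √(384/7)·(1/24) = +0.308607

+√(2/21) = +0.308607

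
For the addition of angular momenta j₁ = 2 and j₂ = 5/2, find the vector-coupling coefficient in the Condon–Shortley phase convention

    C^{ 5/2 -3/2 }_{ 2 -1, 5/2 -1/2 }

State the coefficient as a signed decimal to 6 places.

j₁+j₂−J=2  J+j₁−j₂=2  J−j₁+j₂=3  j₁+j₂+J+1=8
(j₁±m₁, j₂±m₂, J±M) = (1,3,2,3,1,4)
P² = 216/35
sum k=1..2:
  [1] −1/4 = -1/4
  [2] +1/12 = 1/12
S = -1/6
C² = P²·S² = 6/35 ; C = -0.414039

−√(6/35) = -0.414039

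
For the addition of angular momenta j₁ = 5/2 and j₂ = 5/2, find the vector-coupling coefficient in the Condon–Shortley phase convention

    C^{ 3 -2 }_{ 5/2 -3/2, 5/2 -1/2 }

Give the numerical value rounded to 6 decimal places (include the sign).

j₁+j₂−J=2  J+j₁−j₂=3  J−j₁+j₂=3  j₁+j₂+J+1=9
(j₁±m₁, j₂±m₂, J±M) = (1,4,2,3,1,5)
P² = 48
sum k=1..2:
  [1] −1/12 = -1/12
  [2] +1/24 = 1/24
S = -1/24
C² = P²·S² = 1/12 ; C = -0.288675

−√(1/12) ≈ -0.288675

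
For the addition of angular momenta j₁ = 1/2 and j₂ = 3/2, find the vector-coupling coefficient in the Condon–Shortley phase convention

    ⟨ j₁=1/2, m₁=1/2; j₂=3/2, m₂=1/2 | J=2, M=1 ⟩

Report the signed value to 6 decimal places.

triangle: 0!·1!·3!/5! = 6/120
(j±m)!: 1!·0!·2!·1!·3!·1! = 12
prefactor² = (2J+1)·Δ·N² = 3
  k=0: +1/(0!·0!·0!·2!·1!·1!) = 1/2
Σ = 1/2  ⇒  CG² = 3·1/2² = 3/4
CG = +√(3/4) = +0.866025

+√(3/4) ≈ +0.866025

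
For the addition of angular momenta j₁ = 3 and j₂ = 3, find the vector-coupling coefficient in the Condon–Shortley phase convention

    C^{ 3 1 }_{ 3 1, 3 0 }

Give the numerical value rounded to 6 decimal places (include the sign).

j₁+j₂−J=3  J+j₁−j₂=3  J−j₁+j₂=3  j₁+j₂+J+1=10
(j₁±m₁, j₂±m₂, J±M) = (4,2,3,3,4,2)
P² = 864/25
sum k=0..2:
  [0] +1/72 = 1/72
  [1] −1/8 = -1/8
  [2] +1/24 = 1/24
S = -5/72
C² = P²·S² = 1/6 ; C = -0.408248

−√(1/6) ≈ -0.408248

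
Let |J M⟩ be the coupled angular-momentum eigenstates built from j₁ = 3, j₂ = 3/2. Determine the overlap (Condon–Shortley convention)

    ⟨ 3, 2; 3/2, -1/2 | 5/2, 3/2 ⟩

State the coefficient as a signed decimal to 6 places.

+√(1/14) ≈ +0.267261

triangle: 2!*4!*1!/8! = 48/40320
(j±m)!: 5!*1!*1!*2!*4!*1! = 5760
prefactor² = (2J+1)*Δ*N² = 288/7
  k=0: +1/(0!*2!*1!*1!*3!*0!) = 1/12
  k=1: −1/(1!*1!*0!*0!*4!*1!) = -1/24
Σ = 1/24  ⇒  CG² = 288/7*1/24² = 1/14
CG = +√(1/14) = +0.267261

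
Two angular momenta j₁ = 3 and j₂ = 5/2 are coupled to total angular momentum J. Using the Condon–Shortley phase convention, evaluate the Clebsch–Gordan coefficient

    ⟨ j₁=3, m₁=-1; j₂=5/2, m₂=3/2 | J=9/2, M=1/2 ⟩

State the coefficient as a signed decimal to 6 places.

−√(35/99) = -0.594588

j₁+j₂−J=1  J+j₁−j₂=5  J−j₁+j₂=4  j₁+j₂+J+1=11
(j₁±m₁, j₂±m₂, J±M) = (2,4,4,1,5,4)
P² = 184320/77
sum k=0..1:
  [0] +1/576 = 1/576
  [1] −1/72 = -1/72
S = -7/576
C² = P²·S² = 35/99 ; C = -0.594588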